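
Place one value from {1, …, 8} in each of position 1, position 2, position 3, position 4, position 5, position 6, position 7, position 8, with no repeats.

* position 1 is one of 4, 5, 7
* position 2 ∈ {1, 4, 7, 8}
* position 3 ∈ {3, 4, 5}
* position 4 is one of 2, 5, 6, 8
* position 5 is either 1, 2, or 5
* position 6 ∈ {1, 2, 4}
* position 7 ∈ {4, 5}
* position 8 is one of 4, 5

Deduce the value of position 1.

7

The 8 variables together cover exactly {1, 2, 3, 4, 5, 6, 7, 8} — 8 values for 8 variables — and 3 appears only in position 3's list, so position 3 = 3.
The 7 still-open variables together cover exactly {1, 2, 4, 5, 6, 7, 8} — 7 values for 7 variables — and 6 appears only in position 4's list, so position 4 = 6.
The 6 still-open variables draw from only 6 values {1, 2, 4, 5, 7, 8}, so each is used; only position 2 can be 8, hence position 2 = 8.
The 5 still-open variables together cover exactly {1, 2, 4, 5, 7} — 5 values for 5 variables — and 7 appears only in position 1's list, so position 1 = 7.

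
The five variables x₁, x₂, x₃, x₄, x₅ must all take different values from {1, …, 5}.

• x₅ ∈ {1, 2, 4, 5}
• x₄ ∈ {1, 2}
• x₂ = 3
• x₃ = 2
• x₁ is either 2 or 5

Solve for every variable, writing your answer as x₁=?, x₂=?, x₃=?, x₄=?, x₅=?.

x₂ must be 3 (only option left).
x₃ has just one choice, so x₃ = 2. Strike 2 from x₁, x₄, x₅.
x₄ must be 1 (only option left). Eliminate 1 elsewhere: x₅.
x₁ must be 5 (only option left). Strike 5 from x₅.
x₅ has just one choice, so x₅ = 4.

x₁=5, x₂=3, x₃=2, x₄=1, x₅=4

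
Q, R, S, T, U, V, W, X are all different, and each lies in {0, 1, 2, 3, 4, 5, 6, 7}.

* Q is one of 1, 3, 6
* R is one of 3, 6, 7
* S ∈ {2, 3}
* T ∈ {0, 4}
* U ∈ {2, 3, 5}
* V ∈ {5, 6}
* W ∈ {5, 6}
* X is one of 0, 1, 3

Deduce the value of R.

Among the 8 variables, 4 fits only T (and all 8 values in {0, 1, 2, 3, 4, 5, 6, 7} must be used), so T = 4.
The 7 still-open variables draw from only 7 values {0, 1, 2, 3, 5, 6, 7}, so each is used; only X can be 0, hence X = 0.
The 6 still-open variables draw from only 6 values {1, 2, 3, 5, 6, 7}, so each is used; only Q can be 1, hence Q = 1.
Among the 5 still-open variables, 7 fits only R (and all 5 values in {2, 3, 5, 6, 7} must be used), so R = 7.

7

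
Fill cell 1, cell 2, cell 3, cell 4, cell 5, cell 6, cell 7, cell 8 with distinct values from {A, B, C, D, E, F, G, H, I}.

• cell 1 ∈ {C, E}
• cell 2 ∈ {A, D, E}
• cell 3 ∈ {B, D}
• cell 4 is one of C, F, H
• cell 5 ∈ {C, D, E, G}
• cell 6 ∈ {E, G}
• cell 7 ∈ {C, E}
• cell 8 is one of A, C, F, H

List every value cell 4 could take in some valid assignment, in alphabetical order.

F, H

Among the 8 variables, B fits only cell 3 (and all 8 values in {A, B, C, D, E, F, G, H} must be used), so cell 3 = B.
cell 1 and cell 7 share exactly the 2 values {C, E}; by pigeonhole those values go to them, so strike C, E from cell 2, cell 4, cell 5, cell 6, cell 8.
cell 6 must be G (only option left). Remove G from cell 5.
cell 5's domain is down to {D}, so cell 5 = D. Remove D from cell 2.
cell 2 has just one choice, so cell 2 = A. Strike A from cell 8.
No further eliminations apply; cell 4 can still be any of F, H.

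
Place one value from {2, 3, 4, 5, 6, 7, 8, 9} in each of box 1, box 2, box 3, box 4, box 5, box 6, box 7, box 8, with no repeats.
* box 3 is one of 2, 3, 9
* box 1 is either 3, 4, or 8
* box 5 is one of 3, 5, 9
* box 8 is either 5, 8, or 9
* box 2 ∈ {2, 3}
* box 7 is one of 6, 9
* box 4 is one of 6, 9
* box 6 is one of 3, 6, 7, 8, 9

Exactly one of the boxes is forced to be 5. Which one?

The 8 variables together cover exactly {2, 3, 4, 5, 6, 7, 8, 9} — 8 values for 8 variables — and 4 appears only in box 1's list, so box 1 = 4.
The 7 still-open variables together cover exactly {2, 3, 5, 6, 7, 8, 9} — 7 values for 7 variables — and 7 appears only in box 6's list, so box 6 = 7.
The 6 still-open variables draw from only 6 values {2, 3, 5, 6, 8, 9}, so each is used; only box 8 can be 8, hence box 8 = 8.
The 5 still-open variables draw from only 5 values {2, 3, 5, 6, 9}, so each is used; only box 5 can be 5, hence box 5 = 5.

box 5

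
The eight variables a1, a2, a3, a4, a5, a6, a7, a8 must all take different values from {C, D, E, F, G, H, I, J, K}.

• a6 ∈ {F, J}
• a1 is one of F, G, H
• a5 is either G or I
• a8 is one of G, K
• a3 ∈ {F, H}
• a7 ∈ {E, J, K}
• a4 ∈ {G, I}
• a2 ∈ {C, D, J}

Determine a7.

E

a4 and a5 between them cover only {G, I} — a naked pair. Remove those values from a1, a8.
That leaves a8 = K. Strike K from a7.
a1 and a3 between them cover only {F, H} — a naked pair. Remove those values from a6.
That leaves a6 = J. Eliminate J elsewhere: a2, a7.
So a7 = E.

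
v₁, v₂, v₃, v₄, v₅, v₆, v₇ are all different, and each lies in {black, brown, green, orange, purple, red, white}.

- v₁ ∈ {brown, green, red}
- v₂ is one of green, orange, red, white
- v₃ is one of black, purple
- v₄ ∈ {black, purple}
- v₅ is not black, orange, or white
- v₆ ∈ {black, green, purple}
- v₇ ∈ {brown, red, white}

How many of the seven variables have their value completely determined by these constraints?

3

The 7 variables together cover exactly {black, brown, green, orange, purple, red, white} — 7 values for 7 variables — and orange appears only in v₂'s list, so v₂ = orange.
Among the 6 still-open variables, white fits only v₇ (and all 6 values in {black, brown, green, purple, red, white} must be used), so v₇ = white.
v₃ and v₄ between them cover only {black, purple} — a naked pair. Remove those values from v₅, v₆.
v₆'s domain is down to {green}, so v₆ = green. Strike green from v₁, v₅.
Determined: v₂=orange, v₆=green, v₇=white. The other variables each still have more than one consistent value. That makes 3.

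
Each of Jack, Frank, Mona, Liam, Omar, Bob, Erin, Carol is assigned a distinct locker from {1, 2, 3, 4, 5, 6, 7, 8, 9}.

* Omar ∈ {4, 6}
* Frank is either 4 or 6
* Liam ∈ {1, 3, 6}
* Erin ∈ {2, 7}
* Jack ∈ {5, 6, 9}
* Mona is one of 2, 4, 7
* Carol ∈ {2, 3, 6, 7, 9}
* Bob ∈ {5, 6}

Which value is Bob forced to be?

5

The 8 variables draw from only 8 values {1, 2, 3, 4, 5, 6, 7, 9}, so each is used; only Liam can be 1, hence Liam = 1.
The 7 still-open variables draw from only 7 values {2, 3, 4, 5, 6, 7, 9}, so each is used; only Carol can be 3, hence Carol = 3.
Among the 6 still-open variables, 9 fits only Jack (and all 6 values in {2, 4, 5, 6, 7, 9} must be used), so Jack = 9.
The 5 still-open variables draw from only 5 values {2, 4, 5, 6, 7}, so each is used; only Bob can be 5, hence Bob = 5.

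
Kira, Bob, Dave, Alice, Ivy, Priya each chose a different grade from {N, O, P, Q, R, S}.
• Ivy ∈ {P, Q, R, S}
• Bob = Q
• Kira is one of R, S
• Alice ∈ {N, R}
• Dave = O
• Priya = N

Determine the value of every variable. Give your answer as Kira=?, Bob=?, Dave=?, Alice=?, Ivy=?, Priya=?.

Kira=S, Bob=Q, Dave=O, Alice=R, Ivy=P, Priya=N

Bob must be Q (only option left). Remove Q from Ivy.
Dave must be O (only option left).
That leaves Priya = N. Remove N from Alice.
Alice's domain is down to {R}, so Alice = R. Eliminate R elsewhere: Kira, Ivy.
Kira's domain is down to {S}, so Kira = S. Remove S from Ivy.
Ivy has just one choice, so Ivy = P.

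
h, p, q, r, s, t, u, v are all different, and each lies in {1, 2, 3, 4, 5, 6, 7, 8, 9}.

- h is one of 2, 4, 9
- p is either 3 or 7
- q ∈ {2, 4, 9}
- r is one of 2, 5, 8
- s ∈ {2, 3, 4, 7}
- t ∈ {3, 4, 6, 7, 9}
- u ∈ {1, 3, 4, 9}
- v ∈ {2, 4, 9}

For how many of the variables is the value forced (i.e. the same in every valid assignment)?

h, q, v share exactly the 3 values {2, 4, 9}; by pigeonhole those values go to them, so strike 2, 4, 9 from r, s, t, u.
p and s between them cover only {3, 7} — a naked pair. Remove those values from t, u.
That leaves t = 6.
u has just one choice, so u = 1.
Determined: t=6, u=1. The other variables each still have more than one consistent value. That makes 2.

2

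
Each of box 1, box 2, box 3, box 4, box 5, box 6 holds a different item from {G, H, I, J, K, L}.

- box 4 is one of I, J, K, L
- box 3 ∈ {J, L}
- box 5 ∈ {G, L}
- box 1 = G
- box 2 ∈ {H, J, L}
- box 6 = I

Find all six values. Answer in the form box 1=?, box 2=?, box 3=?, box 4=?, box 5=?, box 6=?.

box 1's domain is down to {G}, so box 1 = G. Remove G from box 5.
box 5 has just one choice, so box 5 = L. So box 2, box 3, box 4 can't be L.
That leaves box 6 = I. Strike I from box 4.
That leaves box 3 = J. Remove J from box 2, box 4.
box 4 must be K (only option left).
That leaves box 2 = H.

box 1=G, box 2=H, box 3=J, box 4=K, box 5=L, box 6=I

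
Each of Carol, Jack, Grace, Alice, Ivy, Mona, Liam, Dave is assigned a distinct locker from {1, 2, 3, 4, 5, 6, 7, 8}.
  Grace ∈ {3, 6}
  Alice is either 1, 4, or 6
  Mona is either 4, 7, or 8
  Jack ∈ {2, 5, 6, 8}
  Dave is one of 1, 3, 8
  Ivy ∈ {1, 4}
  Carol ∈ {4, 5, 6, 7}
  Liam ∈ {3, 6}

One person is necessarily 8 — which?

Dave

The 8 variables together cover exactly {1, 2, 3, 4, 5, 6, 7, 8} — 8 values for 8 variables — and 2 appears only in Jack's list, so Jack = 2.
The 7 still-open variables draw from only 7 values {1, 3, 4, 5, 6, 7, 8}, so each is used; only Carol can be 5, hence Carol = 5.
The 6 still-open variables draw from only 6 values {1, 3, 4, 6, 7, 8}, so each is used; only Mona can be 7, hence Mona = 7.
The 5 still-open variables draw from only 5 values {1, 3, 4, 6, 8}, so each is used; only Dave can be 8, hence Dave = 8.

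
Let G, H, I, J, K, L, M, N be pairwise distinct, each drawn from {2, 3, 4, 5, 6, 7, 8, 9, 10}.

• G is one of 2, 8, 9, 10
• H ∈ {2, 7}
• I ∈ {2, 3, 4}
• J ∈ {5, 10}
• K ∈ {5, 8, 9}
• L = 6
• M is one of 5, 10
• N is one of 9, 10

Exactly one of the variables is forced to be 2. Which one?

L has just one choice, so L = 6.
J and M share exactly the 2 values {5, 10}; by pigeonhole those values go to them, so strike 5, 10 from G, K, N.
N has just one choice, so N = 9. Remove 9 from G, K.
K has just one choice, so K = 8. Strike 8 from G.
So 2 goes to G.

G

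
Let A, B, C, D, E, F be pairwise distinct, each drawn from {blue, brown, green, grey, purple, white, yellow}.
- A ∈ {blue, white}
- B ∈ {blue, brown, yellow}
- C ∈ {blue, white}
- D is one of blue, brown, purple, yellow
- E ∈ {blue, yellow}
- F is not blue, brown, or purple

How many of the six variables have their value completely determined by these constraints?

The 2 variables A and C are confined to {blue, white}, which locks those values in; drop them from B, D, E, F.
That leaves E = yellow. Remove yellow from B, D, F.
B has just one choice, so B = brown. Strike brown from D.
D has just one choice, so D = purple.
Determined: B=brown, D=purple, E=yellow. The other variables each still have more than one consistent value. That makes 3.

3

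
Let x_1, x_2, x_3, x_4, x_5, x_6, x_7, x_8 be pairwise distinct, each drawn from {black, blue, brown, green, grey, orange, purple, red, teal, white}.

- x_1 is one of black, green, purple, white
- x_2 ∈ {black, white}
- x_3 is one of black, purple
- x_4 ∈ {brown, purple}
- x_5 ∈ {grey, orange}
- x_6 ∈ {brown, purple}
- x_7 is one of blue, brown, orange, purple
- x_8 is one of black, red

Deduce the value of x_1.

green

The 2 variables x_4 and x_6 are confined to {brown, purple}, which locks those values in; drop them from x_1, x_3, x_7.
That leaves x_3 = black. So x_1, x_2, x_8 can't be black.
That leaves x_8 = red.
x_2 has just one choice, so x_2 = white. Remove white from x_1.
So x_1 = green.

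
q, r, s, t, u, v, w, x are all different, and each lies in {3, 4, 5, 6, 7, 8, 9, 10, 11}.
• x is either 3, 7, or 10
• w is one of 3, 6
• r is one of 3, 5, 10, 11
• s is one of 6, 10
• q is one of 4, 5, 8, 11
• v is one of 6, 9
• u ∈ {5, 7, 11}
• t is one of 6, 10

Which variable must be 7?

The 2 variables s and t are confined to {6, 10}, which locks those values in; drop them from r, v, w, x.
v has just one choice, so v = 9.
w must be 3 (only option left). So r, x can't be 3.
So 7 goes to x.

x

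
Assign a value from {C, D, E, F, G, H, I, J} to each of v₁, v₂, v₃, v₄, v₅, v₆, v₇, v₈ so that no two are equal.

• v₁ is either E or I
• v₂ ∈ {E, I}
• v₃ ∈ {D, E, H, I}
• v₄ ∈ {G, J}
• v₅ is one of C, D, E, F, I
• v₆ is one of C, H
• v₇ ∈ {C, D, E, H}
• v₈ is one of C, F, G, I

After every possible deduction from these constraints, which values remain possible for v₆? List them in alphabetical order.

C, H

The 8 variables draw from only 8 values {C, D, E, F, G, H, I, J}, so each is used; only v₄ can be J, hence v₄ = J.
Among the 7 still-open variables, G fits only v₈ (and all 7 values in {C, D, E, F, G, H, I} must be used), so v₈ = G.
The 6 still-open variables draw from only 6 values {C, D, E, F, H, I}, so each is used; only v₅ can be F, hence v₅ = F.
The 2 variables v₁ and v₂ are confined to {E, I}, which locks those values in; drop them from v₃, v₇.
No further eliminations apply; v₆ can still be any of C, H.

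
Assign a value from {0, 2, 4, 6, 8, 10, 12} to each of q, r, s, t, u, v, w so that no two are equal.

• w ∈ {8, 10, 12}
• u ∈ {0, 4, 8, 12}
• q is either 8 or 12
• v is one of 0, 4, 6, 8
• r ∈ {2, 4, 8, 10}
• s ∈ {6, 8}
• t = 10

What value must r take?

t has just one choice, so t = 10. So r, w can't be 10.
The 6 still-open variables together cover exactly {0, 2, 4, 6, 8, 12} — 6 values for 6 variables — and 2 appears only in r's list, so r = 2.

2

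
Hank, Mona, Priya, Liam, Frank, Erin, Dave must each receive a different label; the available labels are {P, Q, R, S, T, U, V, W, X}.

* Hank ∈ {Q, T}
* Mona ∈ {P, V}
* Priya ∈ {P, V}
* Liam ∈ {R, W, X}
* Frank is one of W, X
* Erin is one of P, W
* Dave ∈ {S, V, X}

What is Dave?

S

Mona and Priya share exactly the 2 values {P, V}; by pigeonhole those values go to them, so strike P, V from Erin, Dave.
Erin's domain is down to {W}, so Erin = W. Remove W from Liam, Frank.
Frank must be X (only option left). Eliminate X elsewhere: Liam, Dave.
So Dave = S.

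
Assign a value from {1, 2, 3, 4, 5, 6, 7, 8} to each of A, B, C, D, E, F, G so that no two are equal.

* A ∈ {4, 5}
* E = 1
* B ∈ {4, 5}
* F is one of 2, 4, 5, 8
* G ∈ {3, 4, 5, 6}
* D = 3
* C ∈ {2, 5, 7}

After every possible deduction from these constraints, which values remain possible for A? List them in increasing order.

D must be 3 (only option left). Remove 3 from G.
E must be 1 (only option left).
A and B share exactly the 2 values {4, 5}; by pigeonhole those values go to them, so strike 4, 5 from C, F, G.
G has just one choice, so G = 6.
No further eliminations apply; A can still be any of 4, 5.

4, 5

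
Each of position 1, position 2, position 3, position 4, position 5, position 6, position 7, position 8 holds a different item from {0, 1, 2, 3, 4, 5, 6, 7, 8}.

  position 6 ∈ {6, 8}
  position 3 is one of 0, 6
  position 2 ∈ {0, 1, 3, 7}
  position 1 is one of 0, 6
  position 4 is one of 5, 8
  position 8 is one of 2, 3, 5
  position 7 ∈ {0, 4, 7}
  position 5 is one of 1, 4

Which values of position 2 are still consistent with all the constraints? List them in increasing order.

The 2 variables position 1 and position 3 are confined to {0, 6}, which locks those values in; drop them from position 2, position 6, position 7.
That leaves position 6 = 8. Eliminate 8 elsewhere: position 4.
position 4's domain is down to {5}, so position 4 = 5. Eliminate 5 elsewhere: position 8.
No further eliminations apply; position 2 can still be any of 1, 3, 7.

1, 3, 7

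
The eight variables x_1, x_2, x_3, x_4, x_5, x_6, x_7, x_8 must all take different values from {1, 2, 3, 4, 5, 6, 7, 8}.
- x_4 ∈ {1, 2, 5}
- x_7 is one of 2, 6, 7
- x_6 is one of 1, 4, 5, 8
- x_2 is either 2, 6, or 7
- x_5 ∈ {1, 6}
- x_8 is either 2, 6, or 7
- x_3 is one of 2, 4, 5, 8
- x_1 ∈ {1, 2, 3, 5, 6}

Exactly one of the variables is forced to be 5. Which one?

x_4

The 8 variables together cover exactly {1, 2, 3, 4, 5, 6, 7, 8} — 8 values for 8 variables — and 3 appears only in x_1's list, so x_1 = 3.
The 3 variables x_2, x_7, x_8 are confined to {2, 6, 7}, which locks those values in; drop them from x_3, x_4, x_5.
x_5 must be 1 (only option left). Eliminate 1 elsewhere: x_4, x_6.
So 5 goes to x_4.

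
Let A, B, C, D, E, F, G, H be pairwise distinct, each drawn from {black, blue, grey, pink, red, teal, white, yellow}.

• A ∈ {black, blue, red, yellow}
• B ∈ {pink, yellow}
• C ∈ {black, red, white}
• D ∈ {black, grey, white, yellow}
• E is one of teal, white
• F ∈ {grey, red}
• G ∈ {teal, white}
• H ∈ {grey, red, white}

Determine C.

The 8 variables draw from only 8 values {black, blue, grey, pink, red, teal, white, yellow}, so each is used; only A can be blue, hence A = blue.
The 7 still-open variables draw from only 7 values {black, grey, pink, red, teal, white, yellow}, so each is used; only B can be pink, hence B = pink.
The 6 still-open variables draw from only 6 values {black, grey, red, teal, white, yellow}, so each is used; only D can be yellow, hence D = yellow.
The 5 still-open variables draw from only 5 values {black, grey, red, teal, white}, so each is used; only C can be black, hence C = black.

black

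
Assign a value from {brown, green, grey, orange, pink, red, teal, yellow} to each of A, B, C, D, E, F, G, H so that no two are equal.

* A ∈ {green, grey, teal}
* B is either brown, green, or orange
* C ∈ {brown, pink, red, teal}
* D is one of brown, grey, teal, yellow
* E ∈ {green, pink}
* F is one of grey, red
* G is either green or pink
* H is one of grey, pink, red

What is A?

The 8 variables draw from only 8 values {brown, green, grey, orange, pink, red, teal, yellow}, so each is used; only B can be orange, hence B = orange.
The 7 still-open variables together cover exactly {brown, green, grey, pink, red, teal, yellow} — 7 values for 7 variables — and yellow appears only in D's list, so D = yellow.
The 6 still-open variables draw from only 6 values {brown, green, grey, pink, red, teal}, so each is used; only C can be brown, hence C = brown.
The 5 still-open variables draw from only 5 values {green, grey, pink, red, teal}, so each is used; only A can be teal, hence A = teal.

teal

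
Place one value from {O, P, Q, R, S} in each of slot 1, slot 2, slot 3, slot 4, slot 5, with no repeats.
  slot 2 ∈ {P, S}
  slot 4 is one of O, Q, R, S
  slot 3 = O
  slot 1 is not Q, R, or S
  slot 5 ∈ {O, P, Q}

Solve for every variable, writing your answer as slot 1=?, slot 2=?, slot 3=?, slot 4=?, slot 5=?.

slot 3's domain is down to {O}, so slot 3 = O. Eliminate O elsewhere: slot 1, slot 4, slot 5.
That leaves slot 1 = P. So slot 2, slot 5 can't be P.
That leaves slot 2 = S. So slot 4 can't be S.
That leaves slot 5 = Q. Eliminate Q elsewhere: slot 4.
That leaves slot 4 = R.

slot 1=P, slot 2=S, slot 3=O, slot 4=R, slot 5=Q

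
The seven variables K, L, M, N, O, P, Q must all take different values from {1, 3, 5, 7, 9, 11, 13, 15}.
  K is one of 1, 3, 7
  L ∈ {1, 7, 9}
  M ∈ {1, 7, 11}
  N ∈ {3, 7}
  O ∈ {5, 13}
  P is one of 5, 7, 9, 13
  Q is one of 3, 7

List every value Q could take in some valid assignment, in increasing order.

Among the 7 variables, 11 fits only M (and all 7 values in {1, 3, 5, 7, 9, 11, 13} must be used), so M = 11.
The 2 variables N and Q are confined to {3, 7}, which locks those values in; drop them from K, L, P.
That leaves K = 1. Eliminate 1 elsewhere: L.
L must be 9 (only option left). Remove 9 from P.
No further eliminations apply; Q can still be any of 3, 7.

3, 7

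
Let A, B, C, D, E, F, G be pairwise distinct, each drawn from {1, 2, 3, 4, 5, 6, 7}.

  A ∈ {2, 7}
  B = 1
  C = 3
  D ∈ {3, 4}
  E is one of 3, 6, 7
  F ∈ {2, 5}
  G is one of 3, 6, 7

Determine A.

B has just one choice, so B = 1.
That leaves C = 3. Strike 3 from D, E, G.
That leaves D = 4.
The 4 still-open variables together cover exactly {2, 5, 6, 7} — 4 values for 4 variables — and 5 appears only in F's list, so F = 5.
Among the 3 still-open variables, 2 fits only A (and all 3 values in {2, 6, 7} must be used), so A = 2.

2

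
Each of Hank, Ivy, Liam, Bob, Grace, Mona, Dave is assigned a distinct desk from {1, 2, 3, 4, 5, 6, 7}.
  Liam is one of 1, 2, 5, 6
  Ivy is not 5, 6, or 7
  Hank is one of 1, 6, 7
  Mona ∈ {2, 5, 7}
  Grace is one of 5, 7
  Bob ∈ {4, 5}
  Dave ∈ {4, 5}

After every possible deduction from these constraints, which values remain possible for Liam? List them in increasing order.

1, 6

The 7 variables together cover exactly {1, 2, 3, 4, 5, 6, 7} — 7 values for 7 variables — and 3 appears only in Ivy's list, so Ivy = 3.
The 2 variables Bob and Dave are confined to {4, 5}, which locks those values in; drop them from Liam, Grace, Mona.
Grace's domain is down to {7}, so Grace = 7. Remove 7 from Hank, Mona.
Mona has just one choice, so Mona = 2. Eliminate 2 elsewhere: Liam.
No further eliminations apply; Liam can still be any of 1, 6.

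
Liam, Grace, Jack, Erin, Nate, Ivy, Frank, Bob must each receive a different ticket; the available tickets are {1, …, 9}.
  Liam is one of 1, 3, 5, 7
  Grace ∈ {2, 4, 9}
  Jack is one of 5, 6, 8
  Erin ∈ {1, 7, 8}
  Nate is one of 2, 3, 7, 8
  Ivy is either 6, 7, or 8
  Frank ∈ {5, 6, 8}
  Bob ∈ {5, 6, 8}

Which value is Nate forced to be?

2

The 3 variables Jack, Frank, Bob are confined to {5, 6, 8}, which locks those values in; drop them from Liam, Erin, Nate, Ivy.
Ivy must be 7 (only option left). Eliminate 7 elsewhere: Liam, Erin, Nate.
That leaves Erin = 1. Strike 1 from Liam.
Liam has just one choice, so Liam = 3. Remove 3 from Nate.
So Nate = 2.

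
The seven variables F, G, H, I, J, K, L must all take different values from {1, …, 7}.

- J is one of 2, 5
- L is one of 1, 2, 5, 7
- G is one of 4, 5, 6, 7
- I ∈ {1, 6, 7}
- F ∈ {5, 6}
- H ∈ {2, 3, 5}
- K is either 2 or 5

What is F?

The 7 variables draw from only 7 values {1, 2, 3, 4, 5, 6, 7}, so each is used; only H can be 3, hence H = 3.
Among the 6 still-open variables, 4 fits only G (and all 6 values in {1, 2, 4, 5, 6, 7} must be used), so G = 4.
J and K share exactly the 2 values {2, 5}; by pigeonhole those values go to them, so strike 2, 5 from F, L.
So F = 6.

6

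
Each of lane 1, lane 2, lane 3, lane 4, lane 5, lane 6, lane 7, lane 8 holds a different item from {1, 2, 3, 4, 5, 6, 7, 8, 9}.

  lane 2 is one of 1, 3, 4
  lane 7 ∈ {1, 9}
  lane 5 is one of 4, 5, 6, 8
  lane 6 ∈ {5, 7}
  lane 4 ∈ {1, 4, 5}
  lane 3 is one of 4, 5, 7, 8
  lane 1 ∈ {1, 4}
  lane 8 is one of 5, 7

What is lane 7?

9

The 8 variables together cover exactly {1, 3, 4, 5, 6, 7, 8, 9} — 8 values for 8 variables — and 3 appears only in lane 2's list, so lane 2 = 3.
Among the 7 still-open variables, 6 fits only lane 5 (and all 7 values in {1, 4, 5, 6, 7, 8, 9} must be used), so lane 5 = 6.
The 6 still-open variables together cover exactly {1, 4, 5, 7, 8, 9} — 6 values for 6 variables — and 8 appears only in lane 3's list, so lane 3 = 8.
The 5 still-open variables together cover exactly {1, 4, 5, 7, 9} — 5 values for 5 variables — and 9 appears only in lane 7's list, so lane 7 = 9.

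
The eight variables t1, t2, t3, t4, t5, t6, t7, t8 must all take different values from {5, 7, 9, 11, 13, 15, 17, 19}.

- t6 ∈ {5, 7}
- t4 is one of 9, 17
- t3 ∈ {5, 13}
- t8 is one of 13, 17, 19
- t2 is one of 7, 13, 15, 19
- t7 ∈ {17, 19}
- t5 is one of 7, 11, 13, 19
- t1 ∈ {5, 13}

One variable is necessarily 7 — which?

t6

Among the 8 variables, 9 fits only t4 (and all 8 values in {5, 7, 9, 11, 13, 15, 17, 19} must be used), so t4 = 9.
The 7 still-open variables draw from only 7 values {5, 7, 11, 13, 15, 17, 19}, so each is used; only t5 can be 11, hence t5 = 11.
The 6 still-open variables together cover exactly {5, 7, 13, 15, 17, 19} — 6 values for 6 variables — and 15 appears only in t2's list, so t2 = 15.
The 5 still-open variables draw from only 5 values {5, 7, 13, 17, 19}, so each is used; only t6 can be 7, hence t6 = 7.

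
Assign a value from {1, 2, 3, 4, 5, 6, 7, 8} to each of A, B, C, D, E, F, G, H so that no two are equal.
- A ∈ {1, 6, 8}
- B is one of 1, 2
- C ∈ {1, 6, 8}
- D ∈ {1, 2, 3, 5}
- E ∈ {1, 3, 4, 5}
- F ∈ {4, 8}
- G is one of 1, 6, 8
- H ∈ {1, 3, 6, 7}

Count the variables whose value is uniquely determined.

Among the 8 variables, 7 fits only H (and all 8 values in {1, 2, 3, 4, 5, 6, 7, 8} must be used), so H = 7.
The 3 variables A, C, G are confined to {1, 6, 8}, which locks those values in; drop them from B, D, E, F.
B has just one choice, so B = 2. Eliminate 2 elsewhere: D.
F must be 4 (only option left). Strike 4 from E.
Determined: B=2, F=4, H=7. The other variables each still have more than one consistent value. That makes 3.

3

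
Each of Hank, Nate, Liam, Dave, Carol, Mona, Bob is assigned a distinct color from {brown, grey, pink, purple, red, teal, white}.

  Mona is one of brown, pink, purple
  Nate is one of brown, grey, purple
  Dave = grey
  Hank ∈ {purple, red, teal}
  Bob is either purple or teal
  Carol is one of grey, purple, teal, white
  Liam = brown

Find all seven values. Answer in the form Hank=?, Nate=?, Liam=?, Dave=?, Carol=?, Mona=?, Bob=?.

Hank=red, Nate=purple, Liam=brown, Dave=grey, Carol=white, Mona=pink, Bob=teal

Liam has just one choice, so Liam = brown. Remove brown from Nate, Mona.
That leaves Dave = grey. Eliminate grey elsewhere: Nate, Carol.
Nate must be purple (only option left). So Hank, Carol, Mona, Bob can't be purple.
That leaves Mona = pink.
Bob has just one choice, so Bob = teal. Eliminate teal elsewhere: Hank, Carol.
That leaves Hank = red.
Carol has just one choice, so Carol = white.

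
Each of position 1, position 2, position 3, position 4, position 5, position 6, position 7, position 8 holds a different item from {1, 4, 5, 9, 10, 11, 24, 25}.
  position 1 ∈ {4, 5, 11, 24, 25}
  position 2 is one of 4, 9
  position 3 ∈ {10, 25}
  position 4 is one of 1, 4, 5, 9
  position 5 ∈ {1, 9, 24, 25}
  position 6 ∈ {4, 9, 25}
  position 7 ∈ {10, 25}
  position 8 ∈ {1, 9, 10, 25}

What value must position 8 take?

1

Among the 8 variables, 11 fits only position 1 (and all 8 values in {1, 4, 5, 9, 10, 11, 24, 25} must be used), so position 1 = 11.
The 7 still-open variables draw from only 7 values {1, 4, 5, 9, 10, 24, 25}, so each is used; only position 4 can be 5, hence position 4 = 5.
The 6 still-open variables together cover exactly {1, 4, 9, 10, 24, 25} — 6 values for 6 variables — and 24 appears only in position 5's list, so position 5 = 24.
The 5 still-open variables draw from only 5 values {1, 4, 9, 10, 25}, so each is used; only position 8 can be 1, hence position 8 = 1.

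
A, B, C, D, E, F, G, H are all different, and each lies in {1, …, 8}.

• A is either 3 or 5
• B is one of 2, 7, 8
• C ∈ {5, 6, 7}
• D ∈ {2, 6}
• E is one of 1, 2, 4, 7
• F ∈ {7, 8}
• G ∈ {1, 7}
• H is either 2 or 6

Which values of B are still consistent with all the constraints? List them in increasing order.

7, 8

The 8 variables draw from only 8 values {1, 2, 3, 4, 5, 6, 7, 8}, so each is used; only A can be 3, hence A = 3.
The 7 still-open variables draw from only 7 values {1, 2, 4, 5, 6, 7, 8}, so each is used; only E can be 4, hence E = 4.
The 6 still-open variables draw from only 6 values {1, 2, 5, 6, 7, 8}, so each is used; only G can be 1, hence G = 1.
The 5 still-open variables together cover exactly {2, 5, 6, 7, 8} — 5 values for 5 variables — and 5 appears only in C's list, so C = 5.
D and H between them cover only {2, 6} — a naked pair. Remove those values from B.
No further eliminations apply; B can still be any of 7, 8.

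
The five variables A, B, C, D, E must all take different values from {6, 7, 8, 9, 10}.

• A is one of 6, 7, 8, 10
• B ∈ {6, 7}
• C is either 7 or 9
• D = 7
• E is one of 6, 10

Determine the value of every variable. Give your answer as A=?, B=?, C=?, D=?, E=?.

D must be 7 (only option left). Strike 7 from A, B, C.
B must be 6 (only option left). So A, E can't be 6.
C has just one choice, so C = 9.
That leaves E = 10. Strike 10 from A.
That leaves A = 8.

A=8, B=6, C=9, D=7, E=10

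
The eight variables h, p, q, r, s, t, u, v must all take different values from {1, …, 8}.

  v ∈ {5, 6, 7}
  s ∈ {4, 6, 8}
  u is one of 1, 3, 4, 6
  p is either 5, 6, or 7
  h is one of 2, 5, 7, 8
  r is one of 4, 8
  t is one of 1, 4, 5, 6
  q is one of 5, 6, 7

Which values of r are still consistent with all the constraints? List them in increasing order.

The 8 variables together cover exactly {1, 2, 3, 4, 5, 6, 7, 8} — 8 values for 8 variables — and 2 appears only in h's list, so h = 2.
Among the 7 still-open variables, 3 fits only u (and all 7 values in {1, 3, 4, 5, 6, 7, 8} must be used), so u = 3.
The 6 still-open variables together cover exactly {1, 4, 5, 6, 7, 8} — 6 values for 6 variables — and 1 appears only in t's list, so t = 1.
p, q, v share exactly the 3 values {5, 6, 7}; by pigeonhole those values go to them, so strike 5, 6, 7 from s.
No further eliminations apply; r can still be any of 4, 8.

4, 8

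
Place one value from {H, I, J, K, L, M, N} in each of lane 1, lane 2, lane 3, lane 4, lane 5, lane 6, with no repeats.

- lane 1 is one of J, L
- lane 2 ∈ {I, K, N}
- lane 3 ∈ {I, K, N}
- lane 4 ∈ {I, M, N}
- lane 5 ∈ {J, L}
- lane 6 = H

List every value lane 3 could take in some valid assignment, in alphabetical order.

I, K, N

lane 6 has just one choice, so lane 6 = H.
No further eliminations apply; lane 3 can still be any of I, K, N.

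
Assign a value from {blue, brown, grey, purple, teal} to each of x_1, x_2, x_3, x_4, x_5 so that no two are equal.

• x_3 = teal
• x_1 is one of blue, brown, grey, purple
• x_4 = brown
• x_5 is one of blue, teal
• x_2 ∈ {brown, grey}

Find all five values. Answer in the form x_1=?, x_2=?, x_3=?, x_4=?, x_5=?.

x_1=purple, x_2=grey, x_3=teal, x_4=brown, x_5=blue

x_3's domain is down to {teal}, so x_3 = teal. Eliminate teal elsewhere: x_5.
That leaves x_4 = brown. Remove brown from x_1, x_2.
x_5 has just one choice, so x_5 = blue. So x_1 can't be blue.
That leaves x_2 = grey. Eliminate grey elsewhere: x_1.
x_1 must be purple (only option left).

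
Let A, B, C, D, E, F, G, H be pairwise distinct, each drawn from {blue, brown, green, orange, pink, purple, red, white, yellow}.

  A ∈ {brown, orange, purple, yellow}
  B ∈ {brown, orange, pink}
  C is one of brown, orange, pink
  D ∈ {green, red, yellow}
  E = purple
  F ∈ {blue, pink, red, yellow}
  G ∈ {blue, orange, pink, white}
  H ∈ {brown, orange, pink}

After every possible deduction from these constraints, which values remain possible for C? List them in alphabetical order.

brown, orange, pink

E has just one choice, so E = purple. So A can't be purple.
B, C, H share exactly the 3 values {brown, orange, pink}; by pigeonhole those values go to them, so strike brown, orange, pink from A, F, G.
A must be yellow (only option left). Eliminate yellow elsewhere: D, F.
No further eliminations apply; C can still be any of brown, orange, pink.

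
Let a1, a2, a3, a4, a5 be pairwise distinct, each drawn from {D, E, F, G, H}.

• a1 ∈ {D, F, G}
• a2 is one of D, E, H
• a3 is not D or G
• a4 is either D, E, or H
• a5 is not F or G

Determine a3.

Among the 5 variables, G fits only a1 (and all 5 values in {D, E, F, G, H} must be used), so a1 = G.
The 4 still-open variables draw from only 4 values {D, E, F, H}, so each is used; only a3 can be F, hence a3 = F.

F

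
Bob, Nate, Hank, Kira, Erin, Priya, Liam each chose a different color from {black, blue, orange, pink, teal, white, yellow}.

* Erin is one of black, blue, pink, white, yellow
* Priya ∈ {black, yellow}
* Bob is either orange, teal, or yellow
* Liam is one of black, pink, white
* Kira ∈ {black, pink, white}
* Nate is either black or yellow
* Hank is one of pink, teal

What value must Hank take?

The 7 variables draw from only 7 values {black, blue, orange, pink, teal, white, yellow}, so each is used; only Erin can be blue, hence Erin = blue.
The 6 still-open variables draw from only 6 values {black, orange, pink, teal, white, yellow}, so each is used; only Bob can be orange, hence Bob = orange.
Among the 5 still-open variables, teal fits only Hank (and all 5 values in {black, pink, teal, white, yellow} must be used), so Hank = teal.

teal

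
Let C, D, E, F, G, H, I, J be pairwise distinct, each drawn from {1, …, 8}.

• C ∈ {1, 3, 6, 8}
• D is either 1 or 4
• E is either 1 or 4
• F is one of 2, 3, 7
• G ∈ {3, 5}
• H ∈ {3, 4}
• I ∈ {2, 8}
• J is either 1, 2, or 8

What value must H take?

Among the 8 variables, 5 fits only G (and all 8 values in {1, 2, 3, 4, 5, 6, 7, 8} must be used), so G = 5.
The 7 still-open variables together cover exactly {1, 2, 3, 4, 6, 7, 8} — 7 values for 7 variables — and 6 appears only in C's list, so C = 6.
The 6 still-open variables draw from only 6 values {1, 2, 3, 4, 7, 8}, so each is used; only F can be 7, hence F = 7.
The 5 still-open variables together cover exactly {1, 2, 3, 4, 8} — 5 values for 5 variables — and 3 appears only in H's list, so H = 3.

3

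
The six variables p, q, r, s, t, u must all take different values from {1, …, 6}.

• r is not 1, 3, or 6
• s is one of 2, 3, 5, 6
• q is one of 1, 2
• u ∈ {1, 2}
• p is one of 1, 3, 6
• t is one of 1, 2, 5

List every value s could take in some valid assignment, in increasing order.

3, 6

The 6 variables together cover exactly {1, 2, 3, 4, 5, 6} — 6 values for 6 variables — and 4 appears only in r's list, so r = 4.
q and u between them cover only {1, 2} — a naked pair. Remove those values from p, s, t.
t has just one choice, so t = 5. Strike 5 from s.
No further eliminations apply; s can still be any of 3, 6.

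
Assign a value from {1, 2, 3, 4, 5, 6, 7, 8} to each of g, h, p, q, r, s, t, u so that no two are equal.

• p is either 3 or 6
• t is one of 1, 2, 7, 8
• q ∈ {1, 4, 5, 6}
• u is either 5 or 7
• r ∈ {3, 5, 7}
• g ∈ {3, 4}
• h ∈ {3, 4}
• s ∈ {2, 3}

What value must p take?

The 8 variables together cover exactly {1, 2, 3, 4, 5, 6, 7, 8} — 8 values for 8 variables — and 8 appears only in t's list, so t = 8.
The 7 still-open variables draw from only 7 values {1, 2, 3, 4, 5, 6, 7}, so each is used; only q can be 1, hence q = 1.
The 6 still-open variables draw from only 6 values {2, 3, 4, 5, 6, 7}, so each is used; only s can be 2, hence s = 2.
The 5 still-open variables draw from only 5 values {3, 4, 5, 6, 7}, so each is used; only p can be 6, hence p = 6.

6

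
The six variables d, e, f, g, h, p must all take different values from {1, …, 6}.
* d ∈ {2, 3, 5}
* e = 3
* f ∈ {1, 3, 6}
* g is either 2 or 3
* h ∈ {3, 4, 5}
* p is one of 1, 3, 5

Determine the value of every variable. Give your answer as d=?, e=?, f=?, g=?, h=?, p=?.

e has just one choice, so e = 3. Eliminate 3 elsewhere: d, f, g, h, p.
g has just one choice, so g = 2. Remove 2 from d.
d has just one choice, so d = 5. Remove 5 from h, p.
h has just one choice, so h = 4.
p must be 1 (only option left). So f can't be 1.
f has just one choice, so f = 6.

d=5, e=3, f=6, g=2, h=4, p=1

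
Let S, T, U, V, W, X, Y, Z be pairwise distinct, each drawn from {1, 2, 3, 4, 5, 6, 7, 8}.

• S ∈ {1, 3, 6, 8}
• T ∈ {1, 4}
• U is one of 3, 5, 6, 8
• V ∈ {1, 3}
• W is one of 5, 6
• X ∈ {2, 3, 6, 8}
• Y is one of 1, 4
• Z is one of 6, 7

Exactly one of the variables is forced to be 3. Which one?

Among the 8 variables, 2 fits only X (and all 8 values in {1, 2, 3, 4, 5, 6, 7, 8} must be used), so X = 2.
The 7 still-open variables together cover exactly {1, 3, 4, 5, 6, 7, 8} — 7 values for 7 variables — and 7 appears only in Z's list, so Z = 7.
T and Y share exactly the 2 values {1, 4}; by pigeonhole those values go to them, so strike 1, 4 from S, V.
So 3 goes to V.

V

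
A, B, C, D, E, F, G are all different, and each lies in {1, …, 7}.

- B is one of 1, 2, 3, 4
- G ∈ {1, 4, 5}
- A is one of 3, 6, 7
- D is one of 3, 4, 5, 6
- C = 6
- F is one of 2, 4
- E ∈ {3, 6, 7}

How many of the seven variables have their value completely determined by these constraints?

1

C's domain is down to {6}, so C = 6. Remove 6 from A, D, E.
The 2 variables A and E are confined to {3, 7}, which locks those values in; drop them from B, D.
Determined: C=6. The other variables each still have more than one consistent value. That makes 1.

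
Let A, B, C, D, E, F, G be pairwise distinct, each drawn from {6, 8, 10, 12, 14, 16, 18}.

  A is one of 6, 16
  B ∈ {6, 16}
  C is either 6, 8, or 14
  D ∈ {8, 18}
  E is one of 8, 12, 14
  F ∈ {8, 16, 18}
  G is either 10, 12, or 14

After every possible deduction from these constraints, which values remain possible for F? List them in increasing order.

The 7 variables draw from only 7 values {6, 8, 10, 12, 14, 16, 18}, so each is used; only G can be 10, hence G = 10.
Among the 6 still-open variables, 12 fits only E (and all 6 values in {6, 8, 12, 14, 16, 18} must be used), so E = 12.
Among the 5 still-open variables, 14 fits only C (and all 5 values in {6, 8, 14, 16, 18} must be used), so C = 14.
The 2 variables A and B are confined to {6, 16}, which locks those values in; drop them from F.
No further eliminations apply; F can still be any of 8, 18.

8, 18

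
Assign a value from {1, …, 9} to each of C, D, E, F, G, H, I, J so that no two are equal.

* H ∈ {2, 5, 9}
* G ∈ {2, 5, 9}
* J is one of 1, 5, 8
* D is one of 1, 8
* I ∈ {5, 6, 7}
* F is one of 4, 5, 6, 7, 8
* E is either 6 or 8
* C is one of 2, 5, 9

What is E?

Among the 8 variables, 4 fits only F (and all 8 values in {1, 2, 4, 5, 6, 7, 8, 9} must be used), so F = 4.
Among the 7 still-open variables, 7 fits only I (and all 7 values in {1, 2, 5, 6, 7, 8, 9} must be used), so I = 7.
Among the 6 still-open variables, 6 fits only E (and all 6 values in {1, 2, 5, 6, 8, 9} must be used), so E = 6.

6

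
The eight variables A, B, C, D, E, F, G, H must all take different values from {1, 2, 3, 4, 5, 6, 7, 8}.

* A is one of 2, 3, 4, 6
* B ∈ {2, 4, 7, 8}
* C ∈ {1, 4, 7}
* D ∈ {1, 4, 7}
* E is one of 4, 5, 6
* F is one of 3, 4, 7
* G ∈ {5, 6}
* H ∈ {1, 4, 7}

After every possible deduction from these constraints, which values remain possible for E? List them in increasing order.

The 8 variables draw from only 8 values {1, 2, 3, 4, 5, 6, 7, 8}, so each is used; only B can be 8, hence B = 8.
The 7 still-open variables draw from only 7 values {1, 2, 3, 4, 5, 6, 7}, so each is used; only A can be 2, hence A = 2.
The 6 still-open variables together cover exactly {1, 3, 4, 5, 6, 7} — 6 values for 6 variables — and 3 appears only in F's list, so F = 3.
C, D, H share exactly the 3 values {1, 4, 7}; by pigeonhole those values go to them, so strike 1, 4, 7 from E.
No further eliminations apply; E can still be any of 5, 6.

5, 6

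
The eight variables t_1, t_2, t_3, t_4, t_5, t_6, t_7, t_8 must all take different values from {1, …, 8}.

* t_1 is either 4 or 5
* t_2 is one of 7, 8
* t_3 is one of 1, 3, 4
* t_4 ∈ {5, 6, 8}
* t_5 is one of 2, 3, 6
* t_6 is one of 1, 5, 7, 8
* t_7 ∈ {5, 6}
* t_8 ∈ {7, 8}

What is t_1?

4

The 8 variables draw from only 8 values {1, 2, 3, 4, 5, 6, 7, 8}, so each is used; only t_5 can be 2, hence t_5 = 2.
The 7 still-open variables draw from only 7 values {1, 3, 4, 5, 6, 7, 8}, so each is used; only t_3 can be 3, hence t_3 = 3.
The 6 still-open variables draw from only 6 values {1, 4, 5, 6, 7, 8}, so each is used; only t_6 can be 1, hence t_6 = 1.
The 5 still-open variables together cover exactly {4, 5, 6, 7, 8} — 5 values for 5 variables — and 4 appears only in t_1's list, so t_1 = 4.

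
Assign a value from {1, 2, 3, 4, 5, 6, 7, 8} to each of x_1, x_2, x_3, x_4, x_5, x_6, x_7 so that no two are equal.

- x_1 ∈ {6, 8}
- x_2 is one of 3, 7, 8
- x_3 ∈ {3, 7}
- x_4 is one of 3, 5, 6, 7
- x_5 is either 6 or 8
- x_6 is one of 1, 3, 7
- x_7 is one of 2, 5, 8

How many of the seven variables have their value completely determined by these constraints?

The 7 variables draw from only 7 values {1, 2, 3, 5, 6, 7, 8}, so each is used; only x_6 can be 1, hence x_6 = 1.
Among the 6 still-open variables, 2 fits only x_7 (and all 6 values in {2, 3, 5, 6, 7, 8} must be used), so x_7 = 2.
Among the 5 still-open variables, 5 fits only x_4 (and all 5 values in {3, 5, 6, 7, 8} must be used), so x_4 = 5.
x_1 and x_5 share exactly the 2 values {6, 8}; by pigeonhole those values go to them, so strike 6, 8 from x_2.
Determined: x_4=5, x_6=1, x_7=2. The other variables each still have more than one consistent value. That makes 3.

3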